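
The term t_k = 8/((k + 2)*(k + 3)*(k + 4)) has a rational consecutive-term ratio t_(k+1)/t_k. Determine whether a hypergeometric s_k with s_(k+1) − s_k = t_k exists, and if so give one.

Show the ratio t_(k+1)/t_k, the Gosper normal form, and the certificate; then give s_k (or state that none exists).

s_k = 2*k*(k + 5)/(3*(k + 2)*(k + 3))

Ratio r(k) = (k + 2)/(k + 5).
Factor: A=k + 2; B=k + 5; C=1.
Set up (k + 2)·f(k+1) − (k + 4)·f(k) − (1) = 0.
Degrees (1,1,0) ⇒ d ≤ 2.
A polynomial solution: f(k) = k*(k + 5)/12.
R(k) = B(k−1)·f(k)/C(k) = k*(k + 4)*(k + 5)/12; s_k = R·t_k = 2*k*(k + 5)/(3*(k + 2)*(k + 3)).
s_(k+1) − s_k = 8/(k**3 + 9*k**2 + 26*k + 24) = t_k.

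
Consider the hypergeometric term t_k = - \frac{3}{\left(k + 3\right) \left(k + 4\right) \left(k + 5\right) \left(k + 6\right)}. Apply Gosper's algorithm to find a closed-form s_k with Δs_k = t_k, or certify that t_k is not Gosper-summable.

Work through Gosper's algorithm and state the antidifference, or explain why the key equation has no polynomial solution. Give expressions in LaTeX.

Compute t_(k+1)/t_k: get (k + 3)/(k + 7).
Take A(k)=k + 3, B(k)=k + 7, C(k)=1.
f must satisfy (k + 3)·f(k+1) − (k + 6)·f(k) = 1.
Bound: deg f ≤ 3.
Match coefficients ⇒ f(k) = k*(k**2 + 12*k + 47)/180.
So s_k = (B(k−1)f/C)·t_k = (k*(k + 6)*(k**2 + 12*k + 47)/180)·t_k = k*(-k**2 - 12*k - 47)/(60*(k + 3)*(k + 4)*(k + 5)).
Verify: -3/(k**4 + 18*k**3 + 119*k**2 + 342*k + 360) matches t_k.

s_k = \frac{k \left(- k^{2} - 12 k - 47\right)}{60 \left(k + 3\right) \left(k + 4\right) \left(k + 5\right)}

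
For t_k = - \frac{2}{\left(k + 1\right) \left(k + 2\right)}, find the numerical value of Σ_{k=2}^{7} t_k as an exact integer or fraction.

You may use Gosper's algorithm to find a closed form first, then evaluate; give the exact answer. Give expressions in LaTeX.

Σ = -4/9

Step 1: r(k) = (k + 1)/(k + 3).
Normal form (A,B,C) = (k + 1, k + 3, 1).
f must satisfy (k + 1)·f(k+1) − (k + 2)·f(k) = 1.
Degrees (1,1,0) ⇒ d ≤ 1.
Solving with deg f ≤ 1: f(k) = k.
R(k) = B(k−1)·f(k)/C(k) = k*(k + 2); s_k = R·t_k = -2*k/(k + 1).
Verify: -2/(k**2 + 3*k + 2) matches t_k.
Σ_(k=2)^(7) t_k = s_(8) − s_(2) = -16/9 − (-4/3) = -4/9.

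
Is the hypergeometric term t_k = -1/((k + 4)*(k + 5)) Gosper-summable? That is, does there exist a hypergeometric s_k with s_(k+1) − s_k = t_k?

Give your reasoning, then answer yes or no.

Yes. s_k = -k/(4*k + 16).

The ratio is (k + 4)/(k + 6).
Take A(k)=k + 4, B(k)=k + 6, C(k)=1.
Set up (k + 4)·f(k+1) − (k + 5)·f(k) − (1) = 0.
From deg A=1, deg B=1, deg C=0: d=1.
Solving with deg f ≤ 1: f(k) = k/4.
R(k) = B(k−1)·f(k)/C(k) = k*(k + 5)/4; s_k = R·t_k = -k/(4*k + 16).
Δs = -1/(k**2 + 9*k + 20), as required.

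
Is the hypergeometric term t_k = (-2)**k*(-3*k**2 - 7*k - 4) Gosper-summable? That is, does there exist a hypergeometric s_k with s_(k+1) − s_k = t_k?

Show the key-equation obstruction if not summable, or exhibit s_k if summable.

Yes. s_k = (-2)**k*k*(k + 1).

The ratio is 2*(-3*k**2 - 13*k - 14)/(3*k**2 + 7*k + 4).
Normal form (A,B,C) = (-2, 1, k**2 + 7*k/3 + 4/3).
f must satisfy (-2)·f(k+1) − (1)·f(k) = k**2 + 7*k/3 + 4/3.
Bound: deg f ≤ 2.
A polynomial solution: f(k) = -k*(k + 1)/3.
Certificate R = B(k−1)f/C = -k/(3*k + 4) gives s_k = (-2)**k*k*(k + 1).
Verify: (-2)**k*(-3*k - 4)*(k + 1) matches t_k.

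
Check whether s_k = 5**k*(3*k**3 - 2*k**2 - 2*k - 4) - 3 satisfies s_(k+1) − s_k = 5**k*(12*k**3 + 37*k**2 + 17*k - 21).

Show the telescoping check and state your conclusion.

s_(k+1) = 5**(k + 1)*(-2*k + 3*(k + 1)**3 - 2*(k + 1)**2 - 6) - 3
s_(k+1) − s_k = 5**k*(12*k**3 + 37*k**2 + 17*k - 21)
(s_(k+1) − s_k) − t_k = 0

Valid — Δs_k = t_k.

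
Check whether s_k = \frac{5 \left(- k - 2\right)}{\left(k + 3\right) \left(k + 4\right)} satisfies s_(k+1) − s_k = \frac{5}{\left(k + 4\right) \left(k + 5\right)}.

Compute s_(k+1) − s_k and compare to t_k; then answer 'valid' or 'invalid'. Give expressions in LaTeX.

Invalid: residual - \frac{10}{k^{3} + 12 k^{2} + 47 k + 60} ≠ 0.

s_(k+1) = 5*(-k - 3)/((k + 4)*(k + 5))
s_(k+1) − s_k = 5*(k + 1)/(k**3 + 12*k**2 + 47*k + 60)
(s_(k+1) − s_k) − t_k = -10/(k**3 + 12*k**2 + 47*k + 60)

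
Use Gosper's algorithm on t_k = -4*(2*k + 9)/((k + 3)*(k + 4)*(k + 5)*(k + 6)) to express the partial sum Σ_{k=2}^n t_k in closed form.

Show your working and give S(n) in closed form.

t_(k+1)/t_k = (k + 3)*(2*k + 11)/((k + 7)*(2*k + 9)).
Normal form (A,B,C) = (k + 3, k + 7, k + 9/2).
Set up (k + 3)·f(k+1) − (k + 6)·f(k) − (k + 9/2) = 0.
From deg A=1, deg B=1, deg C=1: d=3.
Solving with deg f ≤ 3: f(k) = k*(k + 4)*(k + 8)/30.
R(k) = B(k−1)·f(k)/C(k) = k*(k + 4)*(k + 6)*(k + 8)/(15*(2*k + 9)); s_k = R·t_k = 4*k*(-k - 8)/(15*(k**2 + 8*k + 15)).
s_(k+1) − s_k = 4*(-2*k - 9)/(k**4 + 18*k**3 + 119*k**2 + 342*k + 360) = t_k.
s_(n+1) = 4*(-n**2 - 10*n - 9)/(15*(n**2 + 10*n + 24)) and s_(2) = -16/105, so S(n) = 4*(-n**2 - 10*n + 11)/(35*(n**2 + 10*n + 24)).

S(n) = 4*(-n**2 - 10*n + 11)/(35*(n**2 + 10*n + 24))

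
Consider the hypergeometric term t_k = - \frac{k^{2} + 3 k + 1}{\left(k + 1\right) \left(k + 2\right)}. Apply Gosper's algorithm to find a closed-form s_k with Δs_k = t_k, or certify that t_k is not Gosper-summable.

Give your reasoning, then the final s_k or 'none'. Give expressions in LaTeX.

Ratio r(k) = (k + 1)*(3*k + (k + 1)**2 + 4)/((k + 3)*(k**2 + 3*k + 1)).
Normal form (A,B,C) = (k + 1, k + 3, k**2 + 3*k + 1).
Key eq: (k + 1)·f(k+1) = (k + 2)·f(k) + (k**2 + 3*k + 1).
deg f ≤ 2 (via 1,1,2).
Match coefficients ⇒ f(k) = k**2.
Get s_k = R·t_k = -k**2/(k + 1) with R(k) = B(k−1)f(k)/C(k) = k**2*(k + 2)/(k**2 + 3*k + 1).
Check: Δs_k = (k**2*(k + 2) - (k + 1)**3)/((k + 1)*(k + 2)). ✓

s_k = - \frac{k^{2}}{k + 1}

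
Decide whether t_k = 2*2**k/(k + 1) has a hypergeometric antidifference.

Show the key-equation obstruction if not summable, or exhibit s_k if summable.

Ratio r(k) = 2*(k + 1)/(k + 2).
Take A(k)=2*k + 2, B(k)=k + 2, C(k)=1.
Solve (2*k + 2)·f(k+1) − (k + 1)·f(k) = 1.
d = -1 from the (1,1,0) case.
d = -1 < 0 ⇒ no nonzero polynomial f; not summable.

No; the degree bound rules out any f.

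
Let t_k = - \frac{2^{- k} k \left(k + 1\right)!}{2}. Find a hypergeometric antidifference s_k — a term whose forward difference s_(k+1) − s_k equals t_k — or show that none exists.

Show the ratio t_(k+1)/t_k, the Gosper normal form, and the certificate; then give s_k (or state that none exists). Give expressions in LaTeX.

s_k = - 2^{- k} \left(k + 1\right)!

The ratio is (k + 1)*(k + 2)/(2*k).
Normal form (A,B,C) = (k/2 + 1, 1, k).
Solve (k/2 + 1)·f(k+1) − (1)·f(k) = k.
From deg A=1, deg B=0, deg C=1: d=0.
Coefficient equations give f(k) = 2.
So s_k = (B(k−1)f/C)·t_k = (2/k)·t_k = -factorial(k + 1)/2**k.
Check: Δs_k = -k*factorial(k + 1)/(2*2**k). ✓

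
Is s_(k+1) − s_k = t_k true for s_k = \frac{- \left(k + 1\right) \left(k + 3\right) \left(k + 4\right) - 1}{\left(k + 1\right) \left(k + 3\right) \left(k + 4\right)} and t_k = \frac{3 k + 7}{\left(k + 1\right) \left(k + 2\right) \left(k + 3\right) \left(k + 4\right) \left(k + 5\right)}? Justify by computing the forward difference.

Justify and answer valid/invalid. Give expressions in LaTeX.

s_(k+1) = (-(k + 2)*(k + 4)*(k + 5) - 1)/((k + 2)*(k + 4)*(k + 5))
s_(k+1) − s_k = (3*k + 7)/(k**5 + 15*k**4 + 85*k**3 + 225*k**2 + 274*k + 120)
(s_(k+1) − s_k) − t_k = 0

valid (s_(k+1) − s_k reduces to t_k)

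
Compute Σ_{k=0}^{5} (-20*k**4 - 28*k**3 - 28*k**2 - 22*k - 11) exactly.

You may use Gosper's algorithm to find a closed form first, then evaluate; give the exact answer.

Ratio r(k) = (20*k**4 + 108*k**3 + 232*k**2 + 242*k + 109)/(20*k**4 + 28*k**3 + 28*k**2 + 22*k + 11).
Gosper form: A/B · C(k+1)/C(k) with A=1, B=1, C=k**4 + 7*k**3/5 + 7*k**2/5 + 11*k/10 + 11/20.
f must satisfy (1)·f(k+1) − (1)·f(k) = k**4 + 7*k**3/5 + 7*k**2/5 + 11*k/10 + 11/20.
From deg A=0, deg B=0, deg C=4: d=5.
Solve for f: f(k) = k*(4*k**4 - 3*k**3 + 2*k**2 + 4*k + 4)/20 (degree 5 ≤ 5).
R(k) = B(k−1)·f(k)/C(k) = k*(4*k**4 - 3*k**3 + 2*k**2 + 4*k + 4)/(20*k**4 + 28*k**3 + 28*k**2 + 22*k + 11); s_k = R·t_k = k*(-4*k**4 + 3*k**3 - 2*k**2 - 4*k - 4).
Verify: -20*k**4 - 28*k**3 - 28*k**2 - 22*k - 11 matches t_k.
Telescoping: Σ = s_(6) − s_(0) = -27816 − (0) = -27816.

Σ = -27816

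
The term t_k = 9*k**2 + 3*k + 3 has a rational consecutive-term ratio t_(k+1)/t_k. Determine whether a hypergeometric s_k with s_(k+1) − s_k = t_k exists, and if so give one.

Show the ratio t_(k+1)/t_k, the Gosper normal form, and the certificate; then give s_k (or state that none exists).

s_k = 3*k*(k**2 - k + 1)

t_(k+1)/t_k = (k + 3*(k + 1)**2 + 2)/(3*k**2 + k + 1).
Gosper form: A/B · C(k+1)/C(k) with A=1, B=1, C=k**2 + k/3 + 1/3.
Need (1)·f(k+1) − (1)·f(k) = k**2 + k/3 + 1/3.
Bound: deg f ≤ 3.
Solve for f: f(k) = k*(k**2 - k + 1)/3 (degree 3 ≤ 3).
Get s_k = R·t_k = 3*k*(k**2 - k + 1) with R(k) = B(k−1)f(k)/C(k) = k*(k**2 - k + 1)/(3*k**2 + k + 1).
Δs = 9*k**2 + 3*k + 3, as required.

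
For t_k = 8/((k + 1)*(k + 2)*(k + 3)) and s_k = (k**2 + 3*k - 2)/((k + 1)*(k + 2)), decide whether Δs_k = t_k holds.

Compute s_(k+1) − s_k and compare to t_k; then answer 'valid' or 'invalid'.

s_(k+1) = (3*k + (k + 1)**2 + 1)/((k + 2)*(k + 3))
s_(k+1) − s_k = 8/(k**3 + 6*k**2 + 11*k + 6)
(s_(k+1) − s_k) − t_k = 0

valid (s_(k+1) − s_k reduces to t_k)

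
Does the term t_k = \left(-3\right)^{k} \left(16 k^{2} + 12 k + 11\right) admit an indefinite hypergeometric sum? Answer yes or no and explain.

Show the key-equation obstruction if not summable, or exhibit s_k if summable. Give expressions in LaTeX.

Compute t_(k+1)/t_k: get 3*(-16*k**2 - 44*k - 39)/(16*k**2 + 12*k + 11).
Take A(k)=-3, B(k)=1, C(k)=k**2 + 3*k/4 + 11/16.
Key eq: (-3)·f(k+1) = (1)·f(k) + (k**2 + 3*k/4 + 11/16).
deg f ≤ 2 (via 0,0,2).
A polynomial solution: f(k) = -(4*k**2 - 3*k + 2)/16.
Then R = B(k−1)f/C = -(4*k**2 - 3*k + 2)/(16*k**2 + 12*k + 11), so s_k = R(k)·t_k = (-3)**k*(-4*k**2 + 3*k - 2).
Verify: (-3)**k*(16*k**2 + 12*k + 11) matches t_k.

Yes. s_k = \left(-3\right)^{k} \left(- 4 k^{2} + 3 k - 2\right).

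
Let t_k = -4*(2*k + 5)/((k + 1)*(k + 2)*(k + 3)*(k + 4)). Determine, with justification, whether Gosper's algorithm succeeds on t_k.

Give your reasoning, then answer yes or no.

Compute t_(k+1)/t_k: get (k + 1)*(2*k + 7)/((k + 5)*(2*k + 5)).
Normal form (A,B,C) = (k + 1, k + 5, k + 5/2).
Solve (k + 1)·f(k+1) − (k + 4)·f(k) = k + 5/2.
From deg A=1, deg B=1, deg C=1: d=3.
Match coefficients ⇒ f(k) = k*(k + 2)*(k + 4)/6.
Certificate R = B(k−1)f/C = k*(k + 2)*(k + 4)**2/(3*(2*k + 5)) gives s_k = 4*k*(-k - 4)/(3*(k**2 + 4*k + 3)).
Verify: 4*(-2*k - 5)/(k**4 + 10*k**3 + 35*k**2 + 50*k + 24) matches t_k.

Yes. s_k = 4*k*(-k - 4)/(3*(k**2 + 4*k + 3)).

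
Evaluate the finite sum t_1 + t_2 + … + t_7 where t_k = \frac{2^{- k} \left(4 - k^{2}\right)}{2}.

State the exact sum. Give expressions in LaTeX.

r(k) = ((k + 1)**2 - 4)/(2*(k**2 - 4)) after simplifying.
Take A(k)=1/2, B(k)=1, C(k)=k**2 - 4.
Set up (1/2)·f(k+1) − (1)·f(k) − (k**2 - 4) = 0.
d = 2 from the (0,0,2) case.
Solve for f: f(k) = -2*(k**2 + 2*k - 1) (degree 2 ≤ 2).
Certificate R = B(k−1)f/C = -2*(k**2 + 2*k - 1)/((k - 2)*(k + 2)) gives s_k = (k**2 + 2*k - 1)/2**k.
s_(k+1) − s_k = (4 - k**2)/(2*2**k) = t_k.
Evaluate s at k=8 and k=1: 79/256 and 1; difference -177/256.

Σ = -177/256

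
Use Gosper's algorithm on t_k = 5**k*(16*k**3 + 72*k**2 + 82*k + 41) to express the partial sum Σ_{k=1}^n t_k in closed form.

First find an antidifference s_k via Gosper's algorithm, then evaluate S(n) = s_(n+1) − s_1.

S(n) = 20*5**n*n**3 + 75*5**n*n**2 + 80*5**n*n + 45*5**n - 45

The ratio is 5*(16*k**3 + 120*k**2 + 274*k + 211)/(16*k**3 + 72*k**2 + 82*k + 41).
Normal form (A,B,C) = (5, 1, k**3 + 9*k**2/2 + 41*k/8 + 41/16).
Need (5)·f(k+1) − (1)·f(k) = k**3 + 9*k**2/2 + 41*k/8 + 41/16.
Degrees (0,0,3) ⇒ d ≤ 3.
A polynomial solution: f(k) = (4*k**3 + 3*k**2 - 2*k + 4)/16.
So s_k = (B(k−1)f/C)·t_k = ((4*k**3 + 3*k**2 - 2*k + 4)/(16*k**3 + 72*k**2 + 82*k + 41))·t_k = 5**k*(4*k**3 + 3*k**2 - 2*k + 4).
Verify: 5**k*(16*k**3 + 72*k**2 + 82*k + 41) matches t_k.
s_(n+1) = 5**(n + 1)*(4*n**3 + 15*n**2 + 16*n + 9) and s_(1) = 45, so S(n) = 20*5**n*n**3 + 75*5**n*n**2 + 80*5**n*n + 45*5**n - 45.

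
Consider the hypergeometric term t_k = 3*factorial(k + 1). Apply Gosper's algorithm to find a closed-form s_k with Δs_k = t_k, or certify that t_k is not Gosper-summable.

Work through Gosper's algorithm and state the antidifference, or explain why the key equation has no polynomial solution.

none (Gosper's algorithm certifies no s_k)

The ratio is k + 2.
So A=k + 2 and B=1, with C=1.
f must satisfy (k + 2)·f(k+1) − (1)·f(k) = 1.
From deg A=1, deg B=0, deg C=0: d=-1.
Bound -1 < 0, so the key equation has no polynomial solution.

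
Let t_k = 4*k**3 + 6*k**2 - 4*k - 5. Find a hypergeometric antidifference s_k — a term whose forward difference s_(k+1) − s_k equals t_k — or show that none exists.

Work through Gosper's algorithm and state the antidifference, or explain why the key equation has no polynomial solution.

s_k = k*(k**3 - 4*k - 2)

r(k) = (4*k**3 + 18*k**2 + 20*k + 1)/(4*k**3 + 6*k**2 - 4*k - 5) after simplifying.
A = 1, B = 1, C = k**3 + 3*k**2/2 - k - 5/4.
Need (1)·f(k+1) − (1)·f(k) = k**3 + 3*k**2/2 - k - 5/4.
deg f ≤ 4 (via 0,0,3).
Solving with deg f ≤ 4: f(k) = k*(k**3 - 4*k - 2)/4.
Certificate R = B(k−1)f/C = k*(k**3 - 4*k - 2)/(4*k**3 + 6*k**2 - 4*k - 5) gives s_k = k*(k**3 - 4*k - 2).
Δs = 4*k**3 + 6*k**2 - 4*k - 5, as required.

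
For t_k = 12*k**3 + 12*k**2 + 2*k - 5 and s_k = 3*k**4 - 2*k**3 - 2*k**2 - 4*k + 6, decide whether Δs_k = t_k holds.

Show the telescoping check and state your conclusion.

s_(k+1) = 3*k**4 + 10*k**3 + 10*k**2 - 2*k + 1
s_(k+1) − s_k = 12*k**3 + 12*k**2 + 2*k - 5
(s_(k+1) − s_k) − t_k = 0

Valid — Δs_k = t_k.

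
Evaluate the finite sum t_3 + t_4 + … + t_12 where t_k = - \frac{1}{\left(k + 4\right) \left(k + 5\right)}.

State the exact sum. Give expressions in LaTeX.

The ratio is (k + 4)/(k + 6).
So A=k + 4 and B=k + 6, with C=1.
Set up (k + 4)·f(k+1) − (k + 5)·f(k) − (1) = 0.
Bound: deg f ≤ 1.
Coefficient equations give f(k) = k/4.
Get s_k = R·t_k = -k/(4*k + 16) with R(k) = B(k−1)f(k)/C(k) = k*(k + 5)/4.
Check: Δs_k = -1/(k**2 + 9*k + 20). ✓
Σ_(k=3)^(12) t_k = s_(13) − s_(3) = -13/68 − (-3/28) = -10/119.

Σ = -10/119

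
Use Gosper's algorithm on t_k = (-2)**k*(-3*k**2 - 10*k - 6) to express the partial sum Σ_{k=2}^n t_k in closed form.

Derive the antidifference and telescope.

S(n) = -2*(-2)**n*n**2 - 8*(-2)**n*n - 6*(-2)**n - 32

Step 1: r(k) = 2*(-3*k**2 - 16*k - 19)/(3*k**2 + 10*k + 6).
A = -2, B = 1, C = k**2 + 10*k/3 + 2.
f must satisfy (-2)·f(k+1) − (1)·f(k) = k**2 + 10*k/3 + 2.
deg f ≤ 2 (via 0,0,2).
Match coefficients ⇒ f(k) = -k*(k + 2)/3.
R(k) = B(k−1)·f(k)/C(k) = -k*(k + 2)/(3*k**2 + 10*k + 6); s_k = R·t_k = (-2)**k*k*(k + 2).
Δs = (-2)**k*(-3*k**2 - 10*k - 6), as required.
Evaluate: s_(n+1) = (-2)**(n + 1)*(n**2 + 4*n + 3); subtract s_(2) = 32 ⇒ S(n) = -2*(-2)**n*n**2 - 8*(-2)**n*n - 6*(-2)**n - 32.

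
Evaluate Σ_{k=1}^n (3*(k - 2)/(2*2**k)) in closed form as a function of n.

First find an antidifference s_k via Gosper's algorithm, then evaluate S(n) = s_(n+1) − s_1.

Ratio r(k) = (k - 1)/(2*(k - 2)).
Take A(k)=1/2, B(k)=1, C(k)=k - 2.
Solve (1/2)·f(k+1) − (1)·f(k) = k - 2.
Bound: deg f ≤ 1.
Match coefficients ⇒ f(k) = -2*(k - 1).
Then R = B(k−1)f/C = -2*(k - 1)/(k - 2), so s_k = R(k)·t_k = 3*(1 - k)/2**k.
s_(k+1) − s_k = 3*(k - 2)/(2*2**k) = t_k.
Evaluate: s_(n+1) = -3*2**(-n - 1)*n; subtract s_(1) = 0 ⇒ S(n) = -3*2**(-n - 1)*n.

S(n) = -3*2**(-n - 1)*n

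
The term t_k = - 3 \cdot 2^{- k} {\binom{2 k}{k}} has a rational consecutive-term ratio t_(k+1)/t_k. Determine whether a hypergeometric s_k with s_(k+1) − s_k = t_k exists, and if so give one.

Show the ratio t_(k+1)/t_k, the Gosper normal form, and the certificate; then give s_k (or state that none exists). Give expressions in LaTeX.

Compute t_(k+1)/t_k: get (2*k + 1)/(k + 1).
Take A(k)=2*k + 1, B(k)=k + 1, C(k)=1.
f must satisfy (2*k + 1)·f(k+1) − (k)·f(k) = 1.
From deg A=1, deg B=1, deg C=0: d=-1.
d = -1 < 0 ⇒ no nonzero polynomial f; not summable.

no hypergeometric antidifference exists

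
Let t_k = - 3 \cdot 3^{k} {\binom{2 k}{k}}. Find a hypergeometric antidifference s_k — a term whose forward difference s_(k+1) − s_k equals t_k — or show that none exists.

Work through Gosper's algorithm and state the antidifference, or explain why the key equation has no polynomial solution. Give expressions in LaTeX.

Compute t_(k+1)/t_k: get 6*(2*k + 1)/(k + 1).
Factor: A=12*k + 6; B=k + 1; C=1.
Set up (12*k + 6)·f(k+1) − (k)·f(k) − (1) = 0.
d = -1 from the (1,1,0) case.
Negative degree bound (-1): no f exists, t_k not Gosper-summable.

no hypergeometric antidifference exists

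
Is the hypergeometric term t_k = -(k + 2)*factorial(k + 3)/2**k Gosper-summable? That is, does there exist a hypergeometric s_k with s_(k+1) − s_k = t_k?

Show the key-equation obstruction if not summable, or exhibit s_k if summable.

Compute t_(k+1)/t_k: get (k + 3)*(k + 4)/(2*(k + 2)).
Normal form (A,B,C) = (k/2 + 2, 1, k + 2).
Set up (k/2 + 2)·f(k+1) − (1)·f(k) − (k + 2) = 0.
deg f ≤ 0 (via 1,0,1).
Solving with deg f ≤ 0: f(k) = 2.
Then R = B(k−1)f/C = 2/(k + 2), so s_k = R(k)·t_k = -2**(1 - k)*factorial(k + 3).
Δs = -(k + 2)*factorial(k + 3)/2**k, as required.

Yes. s_k = -2**(1 - k)*factorial(k + 3).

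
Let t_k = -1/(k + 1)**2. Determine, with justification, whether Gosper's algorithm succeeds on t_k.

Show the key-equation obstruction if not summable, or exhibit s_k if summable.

Step 1: r(k) = (k + 1)**2/(k + 2)**2.
Normal form (A,B,C) = (k**2 + 2*k + 1, k**2 + 4*k + 4, 1).
f must satisfy (k**2 + 2*k + 1)·f(k+1) − (k**2 + 2*k + 1)·f(k) = 1.
d = 0 from the (2,2,0) case.
Generic f = c0 gives residual -1; -1 = 0 cannot hold, so t_k is not Gosper-summable.

No — key equation has no polynomial f.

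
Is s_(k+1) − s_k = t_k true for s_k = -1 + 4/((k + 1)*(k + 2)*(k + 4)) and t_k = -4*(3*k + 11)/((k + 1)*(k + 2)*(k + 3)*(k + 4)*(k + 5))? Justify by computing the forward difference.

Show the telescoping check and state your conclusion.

Valid — Δs_k = t_k.

s_(k+1) = -1 + 4/((k + 2)*(k + 3)*(k + 5))
s_(k+1) − s_k = 4*(-3*k - 11)/(k**5 + 15*k**4 + 85*k**3 + 225*k**2 + 274*k + 120)
(s_(k+1) − s_k) − t_k = 0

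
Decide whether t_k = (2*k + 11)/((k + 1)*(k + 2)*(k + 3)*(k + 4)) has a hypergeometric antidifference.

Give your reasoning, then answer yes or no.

Yes. s_k = k*(2*k**2 + 12*k + 19)/(3*(k + 1)*(k + 2)*(k + 3)).

t_(k+1)/t_k = (k + 1)*(2*k + 13)/((k + 5)*(2*k + 11)).
Normal form (A,B,C) = (k + 1, k + 5, k + 11/2).
Solve (k + 1)·f(k+1) − (k + 4)·f(k) = k + 11/2.
Degrees (1,1,1) ⇒ d ≤ 3.
Coefficient equations give f(k) = k*(2*k**2 + 12*k + 19)/6.
Certificate R = B(k−1)f/C = k*(k + 4)*(2*k**2 + 12*k + 19)/(3*(2*k + 11)) gives s_k = k*(2*k**2 + 12*k + 19)/(3*(k + 1)*(k + 2)*(k + 3)).
Verify: (2*k + 11)/(k**4 + 10*k**3 + 35*k**2 + 50*k + 24) matches t_k.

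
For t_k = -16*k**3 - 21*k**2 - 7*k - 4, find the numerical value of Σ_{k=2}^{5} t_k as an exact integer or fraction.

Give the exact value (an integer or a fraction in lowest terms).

Compute t_(k+1)/t_k: get (16*k**3 + 69*k**2 + 97*k + 48)/(16*k**3 + 21*k**2 + 7*k + 4).
Take A(k)=1, B(k)=1, C(k)=k**3 + 21*k**2/16 + 7*k/16 + 1/4.
Set up (1)·f(k+1) − (1)·f(k) − (k**3 + 21*k**2/16 + 7*k/16 + 1/4) = 0.
From deg A=0, deg B=0, deg C=3: d=4.
Match coefficients ⇒ f(k) = k*(4*k**3 - k**2 - 3*k + 4)/16.
Then R = B(k−1)f/C = k*(4*k**3 - k**2 - 3*k + 4)/(16*k**3 + 21*k**2 + 7*k + 4), so s_k = R(k)·t_k = k*(-4*k**3 + k**2 + 3*k - 4).
Verify: -16*k**3 - 21*k**2 - 7*k - 4 matches t_k.
Sum = s_(6) − s_(2); s_(6) = -4884, s_(2) = -52 ⇒ -4832.

Σ = -4832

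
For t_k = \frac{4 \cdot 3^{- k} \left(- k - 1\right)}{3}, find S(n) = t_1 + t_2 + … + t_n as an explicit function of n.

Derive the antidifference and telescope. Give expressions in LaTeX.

The ratio is (k + 2)/(3*(k + 1)).
Take A(k)=1/3, B(k)=1, C(k)=k + 1.
Set up (1/3)·f(k+1) − (1)·f(k) − (k + 1) = 0.
Bound: deg f ≤ 1.
A polynomial solution: f(k) = -3*(2*k + 3)/4.
Get s_k = R·t_k = (2*k + 3)/3**k with R(k) = B(k−1)f(k)/C(k) = -3*(2*k + 3)/(4*(k + 1)).
Verify: 4*(-k - 1)/(3*3**k) matches t_k.
Σ_(k=1)^n t_k = s_(n+1) − s_(1) = (3**(-n - 1)*(2*n + 5)) − (5/3), i.e. 3**(-n - 1)*(-5*3**n + 2*n + 5).

S(n) = 3^{- n - 1} \left(- 5 \cdot 3^{n} + 2 n + 5\right)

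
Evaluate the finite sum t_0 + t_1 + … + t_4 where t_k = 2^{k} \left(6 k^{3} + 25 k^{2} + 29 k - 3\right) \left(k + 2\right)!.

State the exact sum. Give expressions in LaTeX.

Σ = 10805766

Compute t_(k+1)/t_k: get 2*(6*k**4 + 61*k**3 + 226*k**2 + 348*k + 171)/(6*k**3 + 25*k**2 + 29*k - 3).
Take A(k)=2*k + 6, B(k)=1, C(k)=k**3 + 25*k**2/6 + 29*k/6 - 1/2.
Key eq: (2*k + 6)·f(k+1) = (1)·f(k) + (k**3 + 25*k**2/6 + 29*k/6 - 1/2).
Degrees (1,0,3) ⇒ d ≤ 2.
Match coefficients ⇒ f(k) = (3*k**2 - k - 3)/6.
R(k) = B(k−1)·f(k)/C(k) = (3*k**2 - k - 3)/(6*k**3 + 25*k**2 + 29*k - 3); s_k = R·t_k = 2**k*(3*k**2 - k - 3)*factorial(k + 2).
Verify: 2**k*(6*k**3 + 25*k**2 + 29*k - 3)*factorial(k + 2) matches t_k.
Evaluate s at k=5 and k=0: 10805760 and -6; difference 10805766.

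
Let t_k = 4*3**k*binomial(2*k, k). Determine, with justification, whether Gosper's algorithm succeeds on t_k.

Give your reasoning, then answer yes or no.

The ratio is 6*(2*k + 1)/(k + 1).
Take A(k)=12*k + 6, B(k)=k + 1, C(k)=1.
Set up (12*k + 6)·f(k+1) − (k)·f(k) − (1) = 0.
d = -1 from the (1,1,0) case.
Bound -1 < 0, so the key equation has no polynomial solution.

No — negative degree bound, so no certificate f.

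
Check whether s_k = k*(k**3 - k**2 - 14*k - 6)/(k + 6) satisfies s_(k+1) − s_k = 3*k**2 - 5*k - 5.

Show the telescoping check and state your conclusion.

s_(k+1) = (k**4 + 3*k**3 - 11*k**2 - 33*k - 20)/(k + 7)
s_(k+1) − s_k = (3*k**4 + 28*k**3 + 5*k**2 - 176*k - 120)/(k**2 + 13*k + 42)
(s_(k+1) − s_k) − t_k = 3*(-2*k**3 - 17*k**2 + 33*k + 30)/(k**2 + 13*k + 42)

Invalid: residual 3*(-2*k**3 - 17*k**2 + 33*k + 30)/(k**2 + 13*k + 42) ≠ 0.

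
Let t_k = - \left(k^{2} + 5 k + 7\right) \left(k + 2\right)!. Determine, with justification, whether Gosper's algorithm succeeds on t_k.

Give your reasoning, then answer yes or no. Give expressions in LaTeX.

Yes. s_k = - \left(k + 2\right) \left(k + 2\right)!.

t_(k+1)/t_k = (k + 3)*(5*k + (k + 1)**2 + 12)/(k**2 + 5*k + 7).
Take A(k)=k + 3, B(k)=1, C(k)=k**2 + 5*k + 7.
Solve (k + 3)·f(k+1) − (1)·f(k) = k**2 + 5*k + 7.
deg f ≤ 1 (via 1,0,2).
Solve for f: f(k) = k + 2 (degree 1 ≤ 1).
Then R = B(k−1)f/C = (k + 2)/(k**2 + 5*k + 7), so s_k = R(k)·t_k = -(k + 2)*factorial(k + 2).
Verify: -(k**2 + 5*k + 7)*factorial(k + 2) matches t_k.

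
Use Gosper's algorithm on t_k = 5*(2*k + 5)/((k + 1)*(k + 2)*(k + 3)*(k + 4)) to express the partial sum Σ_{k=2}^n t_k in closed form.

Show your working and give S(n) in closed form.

The ratio is (k + 1)*(2*k + 7)/((k + 5)*(2*k + 5)).
A = k + 1, B = k + 5, C = k + 5/2.
Key eq: (k + 1)·f(k+1) = (k + 4)·f(k) + (k + 5/2).
Bound: deg f ≤ 3.
Match coefficients ⇒ f(k) = k*(k + 2)*(k + 4)/6.
Get s_k = R·t_k = 5*k*(k + 4)/(3*(k**2 + 4*k + 3)) with R(k) = B(k−1)f(k)/C(k) = k*(k + 2)*(k + 4)**2/(3*(2*k + 5)).
Check: Δs_k = 5*(2*k + 5)/(k**4 + 10*k**3 + 35*k**2 + 50*k + 24). ✓
Σ_(k=2)^n t_k = s_(n+1) − s_(2) = (5*(n**2 + 6*n + 5)/(3*(n**2 + 6*n + 8))) − (4/3), i.e. (n**2 + 6*n - 7)/(3*(n**2 + 6*n + 8)).

S(n) = (n**2 + 6*n - 7)/(3*(n**2 + 6*n + 8))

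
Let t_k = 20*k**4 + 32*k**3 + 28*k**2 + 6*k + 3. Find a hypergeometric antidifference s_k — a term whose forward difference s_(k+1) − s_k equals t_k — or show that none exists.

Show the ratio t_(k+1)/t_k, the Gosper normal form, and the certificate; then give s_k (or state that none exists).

Step 1: r(k) = (20*k**4 + 112*k**3 + 244*k**2 + 238*k + 89)/(20*k**4 + 32*k**3 + 28*k**2 + 6*k + 3).
Take A(k)=1, B(k)=1, C(k)=k**4 + 8*k**3/5 + 7*k**2/5 + 3*k/10 + 3/20.
Need (1)·f(k+1) − (1)·f(k) = k**4 + 8*k**3/5 + 7*k**2/5 + 3*k/10 + 3/20.
Bound: deg f ≤ 5.
Coefficient equations give f(k) = k*(4*k**4 - 2*k**3 - 3*k + 4)/20.
So s_k = (B(k−1)f/C)·t_k = (k*(4*k**4 - 2*k**3 - 3*k + 4)/(20*k**4 + 32*k**3 + 28*k**2 + 6*k + 3))·t_k = k*(4*k**4 - 2*k**3 - 3*k + 4).
Check: Δs_k = 20*k**4 + 32*k**3 + 28*k**2 + 6*k + 3. ✓

s_k = k*(4*k**4 - 2*k**3 - 3*k + 4)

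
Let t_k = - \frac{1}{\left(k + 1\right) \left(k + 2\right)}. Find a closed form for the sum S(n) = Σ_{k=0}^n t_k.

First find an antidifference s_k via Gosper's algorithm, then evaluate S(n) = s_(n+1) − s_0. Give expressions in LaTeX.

Compute t_(k+1)/t_k: get (k + 1)/(k + 3).
Gosper form: A/B · C(k+1)/C(k) with A=k + 1, B=k + 3, C=1.
Set up (k + 1)·f(k+1) − (k + 2)·f(k) − (1) = 0.
d = 1 from the (1,1,0) case.
Match coefficients ⇒ f(k) = k.
Certificate R = B(k−1)f/C = k*(k + 2) gives s_k = -k/(k + 1).
Check: Δs_k = -1/(k**2 + 3*k + 2). ✓
s_(n+1) = (-n - 1)/(n + 2) and s_(0) = 0, so S(n) = (-n - 1)/(n + 2).

S(n) = \frac{- n - 1}{n + 2}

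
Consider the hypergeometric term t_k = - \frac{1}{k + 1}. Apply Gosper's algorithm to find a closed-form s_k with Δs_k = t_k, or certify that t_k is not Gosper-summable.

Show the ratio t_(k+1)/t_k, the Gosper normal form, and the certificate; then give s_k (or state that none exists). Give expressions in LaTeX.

Compute t_(k+1)/t_k: get (k + 1)/(k + 2).
So A=k + 1 and B=k + 2, with C=1.
Need (k + 1)·f(k+1) − (k + 1)·f(k) = 1.
From deg A=1, deg B=1, deg C=0: d=0.
f = c0 ⇒ A·f(k+1) − B(k−1)·f(k) − C = -1. The system {-1 = 0} is inconsistent; no antidifference.

none (Gosper's algorithm certifies no s_k)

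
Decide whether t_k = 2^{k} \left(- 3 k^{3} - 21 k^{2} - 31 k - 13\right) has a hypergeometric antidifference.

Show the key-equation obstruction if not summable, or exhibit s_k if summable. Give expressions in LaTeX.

Yes. s_k = 2^{k} \left(- 3 k^{3} - 3 k^{2} - k + 1\right).

Compute t_(k+1)/t_k: get 2*(3*k**3 + 30*k**2 + 82*k + 68)/(3*k**3 + 21*k**2 + 31*k + 13).
Gosper form: A/B · C(k+1)/C(k) with A=2, B=1, C=k**3 + 7*k**2 + 31*k/3 + 13/3.
Need (2)·f(k+1) − (1)·f(k) = k**3 + 7*k**2 + 31*k/3 + 13/3.
d = 3 from the (0,0,3) case.
Coefficient equations give f(k) = (3*k**3 + 3*k**2 + k - 1)/3.
Then R = B(k−1)f/C = (3*k**3 + 3*k**2 + k - 1)/((k + 1)*(3*k**2 + 18*k + 13)), so s_k = R(k)·t_k = 2**k*(-3*k**3 - 3*k**2 - k + 1).
Check: Δs_k = 2**k*(-3*k**3 - 21*k**2 - 31*k - 13). ✓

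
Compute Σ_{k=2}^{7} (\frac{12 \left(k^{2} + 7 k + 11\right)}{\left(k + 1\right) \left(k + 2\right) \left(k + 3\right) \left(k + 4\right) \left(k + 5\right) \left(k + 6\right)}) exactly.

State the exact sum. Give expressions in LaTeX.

Ratio r(k) = (k + 1)*(7*k + (k + 1)**2 + 18)/((k + 7)*(k**2 + 7*k + 11)).
So A=k + 1 and B=k + 7, with C=k**2 + 7*k + 11.
Solve (k + 1)·f(k+1) − (k + 6)·f(k) = k**2 + 7*k + 11.
Bound: deg f ≤ 5.
Coefficient equations give f(k) = k*(k + 2)*(k + 4)*(k**2 + 9*k + 23)/45.
So s_k = (B(k−1)f/C)·t_k = (k*(k + 2)*(k + 4)*(k + 6)*(k**2 + 9*k + 23)/(45*(k**2 + 7*k + 11)))·t_k = 4*k*(k**2 + 9*k + 23)/(15*(k**3 + 9*k**2 + 23*k + 15)).
s_(k+1) − s_k = 12*(k**2 + 7*k + 11)/(k**6 + 21*k**5 + 175*k**4 + 735*k**3 + 1624*k**2 + 1764*k + 720) = t_k.
Telescoping: Σ = s_(8) − s_(2) = 1696/6435 − (8/35) = 1576/45045.

Σ = 1576/45045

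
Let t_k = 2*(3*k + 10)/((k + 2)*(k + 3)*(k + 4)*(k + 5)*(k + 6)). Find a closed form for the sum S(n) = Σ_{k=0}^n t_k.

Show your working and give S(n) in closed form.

S(n) = (n**3 + 14*n**2 + 63*n + 50)/(20*(n**3 + 14*n**2 + 63*n + 90))

Compute t_(k+1)/t_k: get (k + 2)*(3*k + 13)/((k + 7)*(3*k + 10)).
Take A(k)=k + 2, B(k)=k + 7, C(k)=k + 10/3.
Key eq: (k + 2)·f(k+1) = (k + 6)·f(k) + (k + 10/3).
From deg A=1, deg B=1, deg C=1: d=4.
Solving with deg f ≤ 4: f(k) = k*(k + 3)*(k**2 + 11*k + 38)/120.
Get s_k = R·t_k = k*(k**2 + 11*k + 38)/(20*(k**3 + 11*k**2 + 38*k + 40)) with R(k) = B(k−1)f(k)/C(k) = k*(k + 3)*(k + 6)*(k**2 + 11*k + 38)/(40*(3*k + 10)).
s_(k+1) − s_k = 2*(3*k + 10)/(k**5 + 20*k**4 + 155*k**3 + 580*k**2 + 1044*k + 720) = t_k.
Evaluate: s_(n+1) = (n**3 + 14*n**2 + 63*n + 50)/(20*(n**3 + 14*n**2 + 63*n + 90)); subtract s_(0) = 0 ⇒ S(n) = (n**3 + 14*n**2 + 63*n + 50)/(20*(n**3 + 14*n**2 + 63*n + 90)).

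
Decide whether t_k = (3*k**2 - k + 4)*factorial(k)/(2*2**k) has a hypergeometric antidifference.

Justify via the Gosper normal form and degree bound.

Yes. s_k = (3*k - 1)*factorial(k)/2**k.

The ratio is (k + 1)*(-k + 3*(k + 1)**2 + 3)/(2*(3*k**2 - k + 4)).
Factor: A=k/2 + 1/2; B=1; C=k**2 - k/3 + 4/3.
Need (k/2 + 1/2)·f(k+1) − (1)·f(k) = k**2 - k/3 + 4/3.
deg f ≤ 1 (via 1,0,2).
Match coefficients ⇒ f(k) = 2*(3*k - 1)/3.
Then R = B(k−1)f/C = 2*(3*k - 1)/(3*k**2 - k + 4), so s_k = R(k)·t_k = (3*k - 1)*factorial(k)/2**k.
Verify: (3*k**2 - k + 4)*factorial(k)/(2*2**k) matches t_k.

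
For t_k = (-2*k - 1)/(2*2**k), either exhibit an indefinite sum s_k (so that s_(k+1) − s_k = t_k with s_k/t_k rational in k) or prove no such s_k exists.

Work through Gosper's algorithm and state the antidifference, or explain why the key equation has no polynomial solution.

The ratio is (2*k + 3)/(2*(2*k + 1)).
Normal form (A,B,C) = (1/2, 1, k + 1/2).
Need (1/2)·f(k+1) − (1)·f(k) = k + 1/2.
Bound: deg f ≤ 1.
Coefficient equations give f(k) = -2*k - 3.
Get s_k = R·t_k = (2*k + 3)/2**k with R(k) = B(k−1)f(k)/C(k) = -2*(2*k + 3)/(2*k + 1).
Verify: (-2*k - 1)/(2*2**k) matches t_k.

s_k = (2*k + 3)/2**k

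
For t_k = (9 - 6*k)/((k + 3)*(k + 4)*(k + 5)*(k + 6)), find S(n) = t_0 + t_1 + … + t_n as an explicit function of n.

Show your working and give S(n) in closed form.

S(n) = 3*(n + 1)/(n**3 + 15*n**2 + 74*n + 120)

r(k) = (k + 3)*(2*k - 1)/((k + 7)*(2*k - 3)) after simplifying.
So A=k + 3 and B=k + 7, with C=k - 3/2.
Solve (k + 3)·f(k+1) − (k + 6)·f(k) = k - 3/2.
Bound: deg f ≤ 3.
A polynomial solution: f(k) = -k/2.
Certificate R = B(k−1)f/C = -k*(k + 6)/(2*k - 3) gives s_k = 3*k/((k + 3)*(k + 4)*(k + 5)).
Check: Δs_k = 3*(3 - 2*k)/(k**4 + 18*k**3 + 119*k**2 + 342*k + 360). ✓
Evaluate: s_(n+1) = 3*(n + 1)/(n**3 + 15*n**2 + 74*n + 120); subtract s_(0) = 0 ⇒ S(n) = 3*(n + 1)/(n**3 + 15*n**2 + 74*n + 120).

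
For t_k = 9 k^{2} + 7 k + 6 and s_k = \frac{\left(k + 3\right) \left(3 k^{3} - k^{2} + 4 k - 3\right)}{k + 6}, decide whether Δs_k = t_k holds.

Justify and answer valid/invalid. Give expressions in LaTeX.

Invalid: residual \frac{3 \left(- 6 k^{3} - 62 k^{2} - 44 k - 39\right)}{k^{2} + 13 k + 42} ≠ 0.

s_(k+1) = (k + 4)*(4*k + 3*(k + 1)**3 - (k + 1)**2 + 1)/(k + 7)
s_(k+1) − s_k = (9*k**4 + 106*k**3 + 289*k**2 + 240*k + 135)/(k**2 + 13*k + 42)
(s_(k+1) − s_k) − t_k = 3*(-6*k**3 - 62*k**2 - 44*k - 39)/(k**2 + 13*k + 42)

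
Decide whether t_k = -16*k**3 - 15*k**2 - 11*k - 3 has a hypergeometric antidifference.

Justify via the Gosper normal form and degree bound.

Yes. s_k = k**2*(-4*k**2 + 3*k - 2).

The ratio is (16*k**3 + 63*k**2 + 89*k + 45)/(16*k**3 + 15*k**2 + 11*k + 3).
Gosper form: A/B · C(k+1)/C(k) with A=1, B=1, C=k**3 + 15*k**2/16 + 11*k/16 + 3/16.
f must satisfy (1)·f(k+1) − (1)·f(k) = k**3 + 15*k**2/16 + 11*k/16 + 3/16.
d = 4 from the (0,0,3) case.
Solving with deg f ≤ 4: f(k) = k**2*(4*k**2 - 3*k + 2)/16.
So s_k = (B(k−1)f/C)·t_k = (k**2*(4*k**2 - 3*k + 2)/(16*k**3 + 15*k**2 + 11*k + 3))·t_k = k**2*(-4*k**2 + 3*k - 2).
Check: Δs_k = -16*k**3 - 15*k**2 - 11*k - 3. ✓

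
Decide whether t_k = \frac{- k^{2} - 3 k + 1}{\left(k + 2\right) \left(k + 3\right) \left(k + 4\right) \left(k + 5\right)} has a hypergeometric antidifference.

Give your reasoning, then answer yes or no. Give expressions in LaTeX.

Compute t_(k+1)/t_k: get (k + 2)*(3*k + (k + 1)**2 + 2)/((k + 6)*(k**2 + 3*k - 1)).
A = k + 2, B = k + 6, C = k**2 + 3*k - 1.
Solve (k + 2)·f(k+1) − (k + 5)·f(k) = k**2 + 3*k - 1.
d = 3 from the (1,1,2) case.
Coefficient equations give f(k) = k*(k - 2)*(k + 3)/8.
Get s_k = R·t_k = k*(2 - k)/(8*(k**2 + 6*k + 8)) with R(k) = B(k−1)f(k)/C(k) = k*(k - 2)*(k + 3)*(k + 5)/(8*(k**2 + 3*k - 1)).
Check: Δs_k = (-k**2 - 3*k + 1)/(k**4 + 14*k**3 + 71*k**2 + 154*k + 120). ✓

Yes. s_k = \frac{k \left(2 - k\right)}{8 \left(k^{2} + 6 k + 8\right)}.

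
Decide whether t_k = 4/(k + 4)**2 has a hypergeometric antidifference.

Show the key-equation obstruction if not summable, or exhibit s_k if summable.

The ratio is (k + 4)**2/(k + 5)**2.
Normal form (A,B,C) = (k**2 + 8*k + 16, k**2 + 10*k + 25, 1).
Need (k**2 + 8*k + 16)·f(k+1) − (k**2 + 8*k + 16)·f(k) = 1.
deg f ≤ 0 (via 2,2,0).
f = c0 ⇒ A·f(k+1) − B(k−1)·f(k) − C = -1. The system {-1 = 0} is inconsistent; no antidifference.

No; the coefficient equations for f are inconsistent.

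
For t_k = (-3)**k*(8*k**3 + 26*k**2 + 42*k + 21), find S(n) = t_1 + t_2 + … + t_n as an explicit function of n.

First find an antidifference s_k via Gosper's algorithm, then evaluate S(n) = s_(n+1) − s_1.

S(n) = 6*(-3)**n*n**3 + 24*(-3)**n*n**2 + 39*(-3)**n*n + 21*(-3)**n - 21

The ratio is 3*(-8*k**3 - 50*k**2 - 118*k - 97)/(8*k**3 + 26*k**2 + 42*k + 21).
A = -3, B = 1, C = k**3 + 13*k**2/4 + 21*k/4 + 21/8.
Solve (-3)·f(k+1) − (1)·f(k) = k**3 + 13*k**2/4 + 21*k/4 + 21/8.
Degrees (0,0,3) ⇒ d ≤ 3.
Coefficient equations give f(k) = -k*(2*k**2 + 2*k + 3)/8.
Then R = B(k−1)f/C = -k*(2*k**2 + 2*k + 3)/(8*k**3 + 26*k**2 + 42*k + 21), so s_k = R(k)·t_k = (-3)**k*k*(-2*k**2 - 2*k - 3).
Verify: (-3)**k*(8*k**3 + 26*k**2 + 42*k + 21) matches t_k.
Σ_(k=1)^n t_k = s_(n+1) − s_(1) = (3*(-3)**n*(2*n**3 + 8*n**2 + 13*n + 7)) − (21), i.e. 6*(-3)**n*n**3 + 24*(-3)**n*n**2 + 39*(-3)**n*n + 21*(-3)**n - 21.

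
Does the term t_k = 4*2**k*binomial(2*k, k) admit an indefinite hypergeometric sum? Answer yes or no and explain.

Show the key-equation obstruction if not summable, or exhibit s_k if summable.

t_(k+1)/t_k = 4*(2*k + 1)/(k + 1).
Gosper form: A/B · C(k+1)/C(k) with A=8*k + 4, B=k + 1, C=1.
f must satisfy (8*k + 4)·f(k+1) − (k)·f(k) = 1.
d = -1 from the (1,1,0) case.
d = -1 < 0 ⇒ no nonzero polynomial f; not summable.

No; the degree bound rules out any f.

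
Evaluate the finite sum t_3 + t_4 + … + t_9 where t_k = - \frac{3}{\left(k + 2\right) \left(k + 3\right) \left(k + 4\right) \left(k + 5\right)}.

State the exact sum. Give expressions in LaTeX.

Σ = -47/10920

Compute t_(k+1)/t_k: get (k + 2)/(k + 6).
Gosper form: A/B · C(k+1)/C(k) with A=k + 2, B=k + 6, C=1.
Solve (k + 2)·f(k+1) − (k + 5)·f(k) = 1.
Bound: deg f ≤ 3.
Solving with deg f ≤ 3: f(k) = k*(k**2 + 9*k + 26)/72.
Certificate R = B(k−1)f/C = k*(k + 5)*(k**2 + 9*k + 26)/72 gives s_k = k*(-k**2 - 9*k - 26)/(24*(k + 2)*(k + 3)*(k + 4)).
s_(k+1) − s_k = -3/(k**4 + 14*k**3 + 71*k**2 + 154*k + 120) = t_k.
Sum = s_(10) − s_(3); s_(10) = -15/364, s_(3) = -31/840 ⇒ -47/10920.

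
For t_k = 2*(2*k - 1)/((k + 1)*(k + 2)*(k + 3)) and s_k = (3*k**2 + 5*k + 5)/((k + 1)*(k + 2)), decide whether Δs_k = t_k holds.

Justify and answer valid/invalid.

s_(k+1) = (5*k + 3*(k + 1)**2 + 10)/((k + 2)*(k + 3))
s_(k+1) − s_k = 2*(2*k - 1)/(k**3 + 6*k**2 + 11*k + 6)
(s_(k+1) − s_k) − t_k = 0

Valid: the claim telescopes to t_k.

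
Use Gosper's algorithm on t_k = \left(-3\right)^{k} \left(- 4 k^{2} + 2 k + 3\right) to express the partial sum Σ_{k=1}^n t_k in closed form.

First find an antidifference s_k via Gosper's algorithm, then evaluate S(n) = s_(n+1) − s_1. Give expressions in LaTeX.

S(n) = - 3 \left(-3\right)^{n} n^{2} + 3 \left(-3\right)^{n} - 3

t_(k+1)/t_k = 3*(-4*k**2 - 6*k + 1)/(4*k**2 - 2*k - 3).
A = -3, B = 1, C = k**2 - k/2 - 3/4.
Need (-3)·f(k+1) − (1)·f(k) = k**2 - k/2 - 3/4.
From deg A=0, deg B=0, deg C=2: d=2.
Solve for f: f(k) = -k*(k - 2)/4 (degree 2 ≤ 2).
Then R = B(k−1)f/C = -k*(k - 2)/(4*k**2 - 2*k - 3), so s_k = R(k)·t_k = (-3)**k*k*(k - 2).
Check: Δs_k = (-3)**k*(-4*k**2 + 2*k + 3). ✓
Telescope: S(n) = s_(n+1) − s_(1) = (-3)**(n + 1)*(n**2 - 1) − (3) = -3*(-3)**n*n**2 + 3*(-3)**n - 3.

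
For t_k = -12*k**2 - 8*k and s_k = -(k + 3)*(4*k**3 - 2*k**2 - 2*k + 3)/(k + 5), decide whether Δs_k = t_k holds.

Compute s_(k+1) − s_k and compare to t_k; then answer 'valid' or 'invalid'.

s_(k+1) = (k + 4)*(2*k - 4*(k + 1)**3 + 2*(k + 1)**2 - 1)/(k + 6)
s_(k+1) − s_k = 2*(-6*k**4 - 62*k**3 - 154*k**2 - 78*k - 3)/(k**2 + 11*k + 30)
(s_(k+1) − s_k) − t_k = 2*(8*k**3 + 70*k**2 + 42*k - 3)/(k**2 + 11*k + 30)

Invalid: residual 2*(8*k**3 + 70*k**2 + 42*k - 3)/(k**2 + 11*k + 30) ≠ 0.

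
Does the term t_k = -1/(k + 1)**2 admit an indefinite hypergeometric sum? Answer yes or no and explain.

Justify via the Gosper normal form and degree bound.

No — the linear system for f has no solution.

Step 1: r(k) = (k + 1)**2/(k + 2)**2.
Factor: A=k**2 + 2*k + 1; B=k**2 + 4*k + 4; C=1.
Set up (k**2 + 2*k + 1)·f(k+1) − (k**2 + 2*k + 1)·f(k) − (1) = 0.
deg f ≤ 0 (via 2,2,0).
Generic f = c0 gives residual -1; -1 = 0 cannot hold, so t_k is not Gosper-summable.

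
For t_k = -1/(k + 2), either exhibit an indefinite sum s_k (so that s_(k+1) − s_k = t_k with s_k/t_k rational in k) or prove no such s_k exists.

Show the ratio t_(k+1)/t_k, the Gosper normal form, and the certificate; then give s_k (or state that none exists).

none — t_k is not Gosper-summable

Step 1: r(k) = (k + 2)/(k + 3).
Gosper form: A/B · C(k+1)/C(k) with A=k + 2, B=k + 3, C=1.
Need (k + 2)·f(k+1) − (k + 2)·f(k) = 1.
From deg A=1, deg B=1, deg C=0: d=0.
Put f(k) = c0: A·f(k+1) − B(k−1)·f(k) − C = -1; need -1 = 0 — inconsistent ⇒ no f, not summable.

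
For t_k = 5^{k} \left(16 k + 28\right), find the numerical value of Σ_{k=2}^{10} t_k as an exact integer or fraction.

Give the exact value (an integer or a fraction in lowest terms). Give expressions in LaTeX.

Step 1: r(k) = 5*(4*k + 11)/(4*k + 7).
Factor: A=5; B=1; C=k + 7/4.
Set up (5)·f(k+1) − (1)·f(k) − (k + 7/4) = 0.
From deg A=0, deg B=0, deg C=1: d=1.
Coefficient equations give f(k) = (2*k + 1)/8.
So s_k = (B(k−1)f/C)·t_k = ((2*k + 1)/(2*(4*k + 7)))·t_k = 5**k*(4*k + 2).
s_(k+1) − s_k = 5**k*(16*k + 28) = t_k.
Telescoping: Σ = s_(11) − s_(2) = 2246093750 − (250) = 2246093500.

Σ = 2246093500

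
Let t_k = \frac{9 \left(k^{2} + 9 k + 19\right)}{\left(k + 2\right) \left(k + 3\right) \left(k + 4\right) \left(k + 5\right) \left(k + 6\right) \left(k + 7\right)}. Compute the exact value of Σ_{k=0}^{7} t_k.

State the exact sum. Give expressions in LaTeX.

Σ = 17/280

r(k) = (k + 2)*(9*k + (k + 1)**2 + 28)/((k + 8)*(k**2 + 9*k + 19)) after simplifying.
Factor: A=k + 2; B=k + 8; C=k**2 + 9*k + 19.
Set up (k + 2)·f(k+1) − (k + 7)·f(k) − (k**2 + 9*k + 19) = 0.
d = 5 from the (1,1,2) case.
Match coefficients ⇒ f(k) = k*(k + 3)*(k + 5)*(k**2 + 12*k + 44)/144.
Get s_k = R·t_k = k*(k**2 + 12*k + 44)/(16*(k**3 + 12*k**2 + 44*k + 48)) with R(k) = B(k−1)f(k)/C(k) = k*(k + 3)*(k + 5)*(k + 7)*(k**2 + 12*k + 44)/(144*(k**2 + 9*k + 19)).
Δs = 9*(k**2 + 9*k + 19)/(k**6 + 27*k**5 + 295*k**4 + 1665*k**3 + 5104*k**2 + 8028*k + 5040), as required.
Sum = s_(8) − s_(0); s_(8) = 17/280, s_(0) = 0 ⇒ 17/280.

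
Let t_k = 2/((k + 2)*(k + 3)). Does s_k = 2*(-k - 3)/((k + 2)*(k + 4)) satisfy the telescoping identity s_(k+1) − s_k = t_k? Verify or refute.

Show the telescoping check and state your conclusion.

s_(k+1) = 2*(-k - 4)/((k + 3)*(k + 5))
s_(k+1) − s_k = 2*(k**2 + 7*k + 13)/(k**4 + 14*k**3 + 71*k**2 + 154*k + 120)
(s_(k+1) − s_k) − t_k = 2*(-2*k - 7)/(k**4 + 14*k**3 + 71*k**2 + 154*k + 120)

Invalid: residual 2*(-2*k - 7)/(k**4 + 14*k**3 + 71*k**2 + 154*k + 120) ≠ 0.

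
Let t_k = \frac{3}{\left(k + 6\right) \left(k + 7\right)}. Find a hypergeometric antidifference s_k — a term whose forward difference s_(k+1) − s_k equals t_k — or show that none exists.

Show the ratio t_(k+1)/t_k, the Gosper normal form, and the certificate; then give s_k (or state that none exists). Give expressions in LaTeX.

The ratio is (k + 6)/(k + 8).
Gosper form: A/B · C(k+1)/C(k) with A=k + 6, B=k + 8, C=1.
f must satisfy (k + 6)·f(k+1) − (k + 7)·f(k) = 1.
d = 1 from the (1,1,0) case.
A polynomial solution: f(k) = k/6.
R(k) = B(k−1)·f(k)/C(k) = k*(k + 7)/6; s_k = R·t_k = k/(2*(k + 6)).
s_(k+1) − s_k = 3/(k**2 + 13*k + 42) = t_k.

s_k = \frac{k}{2 \left(k + 6\right)}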